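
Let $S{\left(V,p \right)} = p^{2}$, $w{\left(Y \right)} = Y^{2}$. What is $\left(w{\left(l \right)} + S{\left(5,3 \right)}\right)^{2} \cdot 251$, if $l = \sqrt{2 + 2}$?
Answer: $42419$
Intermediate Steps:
$l = 2$ ($l = \sqrt{4} = 2$)
$\left(w{\left(l \right)} + S{\left(5,3 \right)}\right)^{2} \cdot 251 = \left(2^{2} + 3^{2}\right)^{2} \cdot 251 = \left(4 + 9\right)^{2} \cdot 251 = 13^{2} \cdot 251 = 169 \cdot 251 = 42419$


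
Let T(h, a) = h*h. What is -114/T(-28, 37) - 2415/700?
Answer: -7047/1960 ≈ -3.5954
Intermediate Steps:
T(h, a) = h²
-114/T(-28, 37) - 2415/700 = -114/((-28)²) - 2415/700 = -114/784 - 2415*1/700 = -114*1/784 - 69/20 = -57/392 - 69/20 = -7047/1960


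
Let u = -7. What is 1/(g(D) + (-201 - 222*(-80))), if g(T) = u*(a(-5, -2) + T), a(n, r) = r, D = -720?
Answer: 1/22613 ≈ 4.4222e-5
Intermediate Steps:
g(T) = 14 - 7*T (g(T) = -7*(-2 + T) = 14 - 7*T)
1/(g(D) + (-201 - 222*(-80))) = 1/((14 - 7*(-720)) + (-201 - 222*(-80))) = 1/((14 + 5040) + (-201 + 17760)) = 1/(5054 + 17559) = 1/22613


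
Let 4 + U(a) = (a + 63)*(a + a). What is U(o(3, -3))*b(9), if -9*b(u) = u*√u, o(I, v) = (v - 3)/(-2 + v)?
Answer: -11256/25 ≈ -450.24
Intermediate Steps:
o(I, v) = (-3 + v)/(-2 + v)
U(a) = -4 + 2*a*(63 + a) (U(a) = -4 + (a + 63)*(a + a) = -4 + (63 + a)*(2*a) = -4 + 2*a*(63 + a))
b(u) = -u^(3/2)/9 (b(u) = -u*√u/9 = -u^(3/2)/9)
U(o(3, -3))*b(9) = (-4 + 2*((-3 - 3)/(-2 - 3))² + 126*((-3 - 3)/(-2 - 3)))*(-9^(3/2)/9) = (-4 + 2*(-6/(-5))² + 126*(-6/(-5)))*(-⅑*27) = (-4 + 2*(-⅕*(-6))² + 126*(-⅕*(-6)))*(-3) = (-4 + 2*(6/5)² + 126*(6/5))*(-3) = (-4 + 2*(36/25) + 756/5)*(-3) = (-4 + 72/25 + 756/5)*(-3) = (3752/25)*(-3) = -11256/25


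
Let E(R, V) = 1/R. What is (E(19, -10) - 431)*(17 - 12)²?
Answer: -204700/19 ≈ -10774.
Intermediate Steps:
(E(19, -10) - 431)*(17 - 12)² = (1/19 - 431)*(17 - 12)² = (1/19 - 431)*5² = -8188/19*25 = -204700/19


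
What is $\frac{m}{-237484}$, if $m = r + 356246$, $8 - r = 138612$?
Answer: $- \frac{108821}{118742} \approx -0.91645$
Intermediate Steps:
$r = -138604$ ($r = 8 - 138612 = -138604$)
$m = 217642$ ($m = -138604 + 356246 = 217642$)
$\frac{m}{-237484} = \frac{217642}{-237484} = 217642 \left(- \frac{1}{237484}\right) = - \frac{108821}{118742}$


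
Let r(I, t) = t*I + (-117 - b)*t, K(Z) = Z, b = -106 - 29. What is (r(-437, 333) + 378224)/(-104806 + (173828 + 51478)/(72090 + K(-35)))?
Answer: -17199312335/7551571024 ≈ -2.2776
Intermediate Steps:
b = -135
r(I, t) = 18*t + I*t (r(I, t) = t*I + (-117 - 1*(-135))*t = I*t + (-117 + 135)*t = I*t + 18*t = 18*t + I*t)
(r(-437, 333) + 378224)/(-104806 + (173828 + 51478)/(72090 + K(-35))) = (333*(18 - 437) + 378224)/(-104806 + (173828 + 51478)/(72090 - 35)) = (333*(-419) + 378224)/(-104806 + 225306/72055) = (-139527 + 378224)/(-104806 + 225306*(1/72055)) = 238697/(-104806 + 225306/72055) = 238697/(-7551571024/72055) = 238697*(-72055/7551571024) = -17199312335/7551571024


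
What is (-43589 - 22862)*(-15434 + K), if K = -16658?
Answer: 2132545492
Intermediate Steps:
(-43589 - 22862)*(-15434 + K) = (-43589 - 22862)*(-15434 - 16658) = -66451*(-32092) = 2132545492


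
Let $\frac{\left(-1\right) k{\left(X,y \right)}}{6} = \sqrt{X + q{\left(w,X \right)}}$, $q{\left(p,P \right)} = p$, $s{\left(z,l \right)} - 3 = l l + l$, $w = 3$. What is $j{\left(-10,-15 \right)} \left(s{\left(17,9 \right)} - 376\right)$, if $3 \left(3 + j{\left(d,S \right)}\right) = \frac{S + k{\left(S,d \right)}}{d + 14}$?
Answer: $\frac{4811}{4} + 283 i \sqrt{3} \approx 1202.8 + 490.17 i$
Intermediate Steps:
$s{\left(z,l \right)} = 3 + l + l^{2}$ ($s{\left(z,l \right)} = 3 + \left(l l + l\right) = 3 + \left(l^{2} + l\right) = 3 + \left(l + l^{2}\right) = 3 + l + l^{2}$)
$k{\left(X,y \right)} = - 6 \sqrt{3 + X}$ ($k{\left(X,y \right)} = - 6 \sqrt{X + 3} = - 6 \sqrt{3 + X}$)
$j{\left(d,S \right)} = -3 + \frac{S - 6 \sqrt{3 + S}}{3 \left(14 + d\right)}$ ($j{\left(d,S \right)} = -3 + \frac{\left(S - 6 \sqrt{3 + S}\right) \frac{1}{d + 14}}{3} = -3 + \frac{\left(S - 6 \sqrt{3 + S}\right) \frac{1}{14 + d}}{3} = -3 + \frac{\frac{1}{14 + d} \left(S - 6 \sqrt{3 + S}\right)}{3} = -3 + \frac{S - 6 \sqrt{3 + S}}{3 \left(14 + d\right)}$)
$j{\left(-10,-15 \right)} \left(s{\left(17,9 \right)} - 376\right) = \frac{-126 - 15 - -90 - 6 \sqrt{3 - 15}}{3 \left(14 - 10\right)} \left(\left(3 + 9 + 9^{2}\right) - 376\right) = \frac{-126 - 15 + 90 - 6 \sqrt{-12}}{3 \cdot 4} \left(\left(3 + 9 + 81\right) - 376\right) = \frac{1}{3} \cdot \frac{1}{4} \left(-126 - 15 + 90 - 6 \cdot 2 i \sqrt{3}\right) \left(93 - 376\right) = \frac{1}{3} \cdot \frac{1}{4} \left(-126 - 15 + 90 - 12 i \sqrt{3}\right) \left(-283\right) = \frac{1}{3} \cdot \frac{1}{4} \left(-51 - 12 i \sqrt{3}\right) \left(-283\right) = \left(- \frac{17}{4} - i \sqrt{3}\right) \left(-283\right) = \frac{4811}{4} + 283 i \sqrt{3}$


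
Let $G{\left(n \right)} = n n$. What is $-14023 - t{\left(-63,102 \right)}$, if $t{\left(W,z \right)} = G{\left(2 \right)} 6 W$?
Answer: $-12511$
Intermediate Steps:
$G{\left(n \right)} = n^{2}$
$t{\left(W,z \right)} = 24 W$ ($t{\left(W,z \right)} = 2^{2} \cdot 6 W = 4 \cdot 6 W = 24 W$)
$-14023 - t{\left(-63,102 \right)} = -14023 - 24 \left(-63\right) = -14023 - -1512 = -14023 + 1512 = -12511$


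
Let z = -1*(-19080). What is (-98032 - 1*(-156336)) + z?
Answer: 77384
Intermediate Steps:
z = 19080
(-98032 - 1*(-156336)) + z = (-98032 - 1*(-156336)) + 19080 = (-98032 + 156336) + 19080 = 58304 + 19080 = 77384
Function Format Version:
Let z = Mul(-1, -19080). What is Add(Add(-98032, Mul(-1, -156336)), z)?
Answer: 77384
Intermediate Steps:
z = 19080
Add(Add(-98032, Mul(-1, -156336)), z) = Add(Add(-98032, Mul(-1, -156336)), 19080) = Add(Add(-98032, 156336), 19080) = Add(58304, 19080) = 77384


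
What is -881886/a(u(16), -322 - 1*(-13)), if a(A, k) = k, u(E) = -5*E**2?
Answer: 2854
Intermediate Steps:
-881886/a(u(16), -322 - 1*(-13)) = -881886/(-322 - 1*(-13)) = -881886/(-322 + 13) = -881886/(-309) = -881886*(-1/309) = 2854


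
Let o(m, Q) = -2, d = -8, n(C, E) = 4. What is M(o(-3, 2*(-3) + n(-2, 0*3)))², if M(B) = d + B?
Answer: 100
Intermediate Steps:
M(B) = -8 + B
M(o(-3, 2*(-3) + n(-2, 0*3)))² = (-8 - 2)² = (-10)² = 100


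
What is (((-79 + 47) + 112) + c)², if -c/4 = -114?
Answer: 287296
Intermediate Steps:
c = 456 (c = -4*(-114) = 456)
(((-79 + 47) + 112) + c)² = (((-79 + 47) + 112) + 456)² = ((-32 + 112) + 456)² = (80 + 456)² = 536² = 287296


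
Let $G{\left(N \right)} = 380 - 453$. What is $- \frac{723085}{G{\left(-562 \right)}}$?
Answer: $\frac{723085}{73} \approx 9905.3$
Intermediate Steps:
$G{\left(N \right)} = -73$
$- \frac{723085}{G{\left(-562 \right)}} = - \frac{723085}{-73} = \left(-723085\right) \left(- \frac{1}{73}\right) = \frac{723085}{73}$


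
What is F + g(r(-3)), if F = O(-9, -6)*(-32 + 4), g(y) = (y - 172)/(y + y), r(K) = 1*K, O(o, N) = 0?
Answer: 175/6 ≈ 29.167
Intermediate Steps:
r(K) = K
g(y) = (-172 + y)/(2*y) (g(y) = (-172 + y)/((2*y)) = (-172 + y)*(1/(2*y)) = (-172 + y)/(2*y))
F = 0 (F = 0*(-32 + 4) = 0*(-28) = 0)
F + g(r(-3)) = 0 + (½)*(-172 - 3)/(-3) = 0 + (½)*(-⅓)*(-175) = 0 + 175/6 = 175/6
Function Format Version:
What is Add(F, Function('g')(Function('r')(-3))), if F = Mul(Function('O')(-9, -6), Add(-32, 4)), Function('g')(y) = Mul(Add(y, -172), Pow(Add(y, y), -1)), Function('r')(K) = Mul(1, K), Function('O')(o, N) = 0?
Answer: Rational(175, 6) ≈ 29.167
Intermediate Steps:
Function('r')(K) = K
Function('g')(y) = Mul(Rational(1, 2), Pow(y, -1), Add(-172, y)) (Function('g')(y) = Mul(Add(-172, y), Pow(Mul(2, y), -1)) = Mul(Add(-172, y), Mul(Rational(1, 2), Pow(y, -1))) = Mul(Rational(1, 2), Pow(y, -1), Add(-172, y)))
F = 0 (F = Mul(0, Add(-32, 4)) = Mul(0, -28) = 0)
Add(F, Function('g')(Function('r')(-3))) = Add(0, Mul(Rational(1, 2), Pow(-3, -1), Add(-172, -3))) = Add(0, Mul(Rational(1, 2), Rational(-1, 3), -175)) = Add(0, Rational(175, 6)) = Rational(175, 6)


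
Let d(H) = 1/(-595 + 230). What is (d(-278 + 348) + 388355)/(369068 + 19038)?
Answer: 70874787/70829345 ≈ 1.0006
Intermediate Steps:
d(H) = -1/365 (d(H) = 1/(-365) = -1/365)
(d(-278 + 348) + 388355)/(369068 + 19038) = (-1/365 + 388355)/(369068 + 19038) = (141749574/365)/388106 = (141749574/365)*(1/388106) = 70874787/70829345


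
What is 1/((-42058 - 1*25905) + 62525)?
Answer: -1/5438 ≈ -0.00018389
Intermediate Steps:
1/((-42058 - 1*25905) + 62525) = 1/((-42058 - 25905) + 62525) = 1/(-67963 + 62525) = 1/(-5438) = -1/5438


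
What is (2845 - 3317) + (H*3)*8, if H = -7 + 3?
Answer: -568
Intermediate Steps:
H = -4
(2845 - 3317) + (H*3)*8 = (2845 - 3317) - 4*3*8 = -472 - 12*8 = -472 - 96 = -568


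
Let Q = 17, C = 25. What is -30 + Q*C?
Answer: 395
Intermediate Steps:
-30 + Q*C = -30 + 17*25 = -30 + 425 = 395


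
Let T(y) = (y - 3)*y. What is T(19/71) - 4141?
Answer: -20878467/5041 ≈ -4141.7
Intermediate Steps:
T(y) = y*(-3 + y) (T(y) = (-3 + y)*y = y*(-3 + y))
T(19/71) - 4141 = (19/71)*(-3 + 19/71) - 4141 = (19*(1/71))*(-3 + 19*(1/71)) - 4141 = 19*(-3 + 19/71)/71 - 4141 = (19/71)*(-194/71) - 4141 = -3686/5041 - 4141 = -20878467/5041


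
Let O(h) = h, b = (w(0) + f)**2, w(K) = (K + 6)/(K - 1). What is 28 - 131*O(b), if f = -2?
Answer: -8356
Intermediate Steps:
w(K) = (6 + K)/(-1 + K)
b = 64 (b = ((6 + 0)/(-1 + 0) - 2)**2 = (6/(-1) - 2)**2 = (-1*6 - 2)**2 = (-6 - 2)**2 = (-8)**2 = 64)
28 - 131*O(b) = 28 - 131*64 = 28 - 8384 = -8356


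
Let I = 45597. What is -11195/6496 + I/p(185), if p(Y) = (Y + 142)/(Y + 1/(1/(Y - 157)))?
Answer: 21028845697/708064 ≈ 29699.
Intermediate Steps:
p(Y) = (142 + Y)/(-157 + 2*Y) (p(Y) = (142 + Y)/(Y + 1/(1/(-157 + Y))) = (142 + Y)/(Y + (-157 + Y)) = (142 + Y)/(-157 + 2*Y))
-11195/6496 + I/p(185) = -11195/6496 + 45597/(((142 + 185)/(-157 + 2*185))) = -11195*1/6496 + 45597/((327/(-157 + 370))) = -11195/6496 + 45597/((327/213)) = -11195/6496 + 45597/(((1/213)*327)) = -11195/6496 + 45597/(109/71) = -11195/6496 + 45597*(71/109) = -11195/6496 + 3237387/109 = 21028845697/708064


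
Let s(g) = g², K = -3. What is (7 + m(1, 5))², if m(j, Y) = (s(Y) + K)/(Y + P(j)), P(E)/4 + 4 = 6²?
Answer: 908209/17689 ≈ 51.343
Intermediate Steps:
P(E) = 128 (P(E) = -16 + 4*6² = -16 + 4*36 = -16 + 144 = 128)
m(j, Y) = (-3 + Y²)/(128 + Y) (m(j, Y) = (Y² - 3)/(Y + 128) = (-3 + Y²)/(128 + Y))
(7 + m(1, 5))² = (7 + (-3 + 5²)/(128 + 5))² = (7 + (-3 + 25)/133)² = (7 + (1/133)*22)² = (7 + 22/133)² = (953/133)² = 908209/17689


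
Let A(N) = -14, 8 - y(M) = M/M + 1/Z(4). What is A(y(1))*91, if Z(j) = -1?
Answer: -1274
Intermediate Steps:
y(M) = 8 (y(M) = 8 - (M/M + 1/(-1)) = 8 - (1 + 1*(-1)) = 8 - (1 - 1) = 8 - 1*0 = 8 + 0 = 8)
A(y(1))*91 = -14*91 = -1274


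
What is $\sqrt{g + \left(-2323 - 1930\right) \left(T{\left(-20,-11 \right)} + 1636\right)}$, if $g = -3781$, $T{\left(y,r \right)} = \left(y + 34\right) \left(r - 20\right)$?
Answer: $i \sqrt{5115887} \approx 2261.8 i$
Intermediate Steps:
$T{\left(y,r \right)} = \left(-20 + r\right) \left(34 + y\right)$ ($T{\left(y,r \right)} = \left(34 + y\right) \left(-20 + r\right) = \left(-20 + r\right) \left(34 + y\right)$)
$\sqrt{g + \left(-2323 - 1930\right) \left(T{\left(-20,-11 \right)} + 1636\right)} = \sqrt{-3781 + \left(-2323 - 1930\right) \left(\left(-680 - -400 + 34 \left(-11\right) - -220\right) + 1636\right)} = \sqrt{-3781 - 4253 \left(\left(-680 + 400 - 374 + 220\right) + 1636\right)} = \sqrt{-3781 - 4253 \left(-434 + 1636\right)} = \sqrt{-3781 - 5112106} = \sqrt{-5115887} = i \sqrt{5115887}$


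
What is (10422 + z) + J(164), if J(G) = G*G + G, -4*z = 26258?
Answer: 61835/2 ≈ 30918.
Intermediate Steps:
z = -13129/2 (z = -1/4*26258 = -13129/2 ≈ -6564.5)
J(G) = G + G**2 (J(G) = G**2 + G = G + G**2)
(10422 + z) + J(164) = (10422 - 13129/2) + 164*(1 + 164) = 7715/2 + 164*165 = 7715/2 + 27060 = 61835/2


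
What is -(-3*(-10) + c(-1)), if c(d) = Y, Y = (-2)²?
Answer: -34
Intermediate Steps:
Y = 4
c(d) = 4
-(-3*(-10) + c(-1)) = -(-3*(-10) + 4) = -(30 + 4) = -1*34 = -34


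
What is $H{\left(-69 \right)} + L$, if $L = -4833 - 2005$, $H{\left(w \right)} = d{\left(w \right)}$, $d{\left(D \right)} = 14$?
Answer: $-6824$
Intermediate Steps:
$H{\left(w \right)} = 14$
$L = -6838$ ($L = -4833 - 2005 = -6838$)
$H{\left(-69 \right)} + L = 14 - 6838 = -6824$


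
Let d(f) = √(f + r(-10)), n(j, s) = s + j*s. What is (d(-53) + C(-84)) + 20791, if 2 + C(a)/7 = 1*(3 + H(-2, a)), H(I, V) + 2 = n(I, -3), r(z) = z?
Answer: 20805 + 3*I*√7 ≈ 20805.0 + 7.9373*I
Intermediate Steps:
d(f) = √(-10 + f) (d(f) = √(f - 10) = √(-10 + f))
H(I, V) = -5 - 3*I (H(I, V) = -2 - 3*(1 + I) = -2 + (-3 - 3*I) = -5 - 3*I)
C(a) = 14 (C(a) = -14 + 7*(1*(3 + (-5 - 3*(-2)))) = -14 + 7*(1*(3 + (-5 + 6))) = -14 + 7*(1*(3 + 1)) = -14 + 7*(1*4) = -14 + 7*4 = -14 + 28 = 14)
(d(-53) + C(-84)) + 20791 = (√(-10 - 53) + 14) + 20791 = (√(-63) + 14) + 20791 = (3*I*√7 + 14) + 20791 = (14 + 3*I*√7) + 20791 = 20805 + 3*I*√7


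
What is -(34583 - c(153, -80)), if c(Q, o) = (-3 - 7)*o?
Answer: -33783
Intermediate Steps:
c(Q, o) = -10*o
-(34583 - c(153, -80)) = -(34583 - (-10)*(-80)) = -(34583 - 1*800) = -(34583 - 800) = -1*33783 = -33783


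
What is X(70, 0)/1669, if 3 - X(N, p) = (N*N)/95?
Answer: -923/31711 ≈ -0.029107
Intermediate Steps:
X(N, p) = 3 - N²/95 (X(N, p) = 3 - N*N/95 = 3 - N²/95)
X(70, 0)/1669 = (3 - 1/95*70²)/1669 = (3 - 1/95*4900)*(1/1669) = (3 - 980/19)*(1/1669) = -923/19*1/1669 = -923/31711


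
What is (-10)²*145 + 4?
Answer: 14504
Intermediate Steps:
(-10)²*145 + 4 = 100*145 + 4 = 14500 + 4 = 14504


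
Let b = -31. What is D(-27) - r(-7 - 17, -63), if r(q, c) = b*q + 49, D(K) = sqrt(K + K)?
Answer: -793 + 3*I*sqrt(6) ≈ -793.0 + 7.3485*I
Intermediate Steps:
D(K) = sqrt(2)*sqrt(K) (D(K) = sqrt(2*K) = sqrt(2)*sqrt(K))
r(q, c) = 49 - 31*q (r(q, c) = -31*q + 49 = 49 - 31*q)
D(-27) - r(-7 - 17, -63) = sqrt(2)*sqrt(-27) - (49 - 31*(-7 - 17)) = sqrt(2)*(3*I*sqrt(3)) - (49 - 31*(-24)) = 3*I*sqrt(6) - (49 + 744) = 3*I*sqrt(6) - 1*793 = 3*I*sqrt(6) - 793 = -793 + 3*I*sqrt(6)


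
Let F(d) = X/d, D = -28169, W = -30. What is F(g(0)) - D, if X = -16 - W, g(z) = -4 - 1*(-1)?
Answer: 84493/3 ≈ 28164.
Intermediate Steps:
g(z) = -3 (g(z) = -4 + 1 = -3)
X = 14 (X = -16 - 1*(-30) = -16 + 30 = 14)
F(d) = 14/d
F(g(0)) - D = 14/(-3) - 1*(-28169) = 14*(-⅓) + 28169 = -14/3 + 28169 = 84493/3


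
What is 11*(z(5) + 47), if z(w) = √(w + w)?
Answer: 517 + 11*√10 ≈ 551.79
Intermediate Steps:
z(w) = √2*√w (z(w) = √(2*w) = √2*√w)
11*(z(5) + 47) = 11*(√2*√5 + 47) = 11*(√10 + 47) = 11*(47 + √10) = 517 + 11*√10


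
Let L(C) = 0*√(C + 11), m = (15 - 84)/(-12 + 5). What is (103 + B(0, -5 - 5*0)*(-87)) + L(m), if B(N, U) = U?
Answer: 538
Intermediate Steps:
m = 69/7 (m = -69/(-7) = -69*(-⅐) = 69/7 ≈ 9.8571)
L(C) = 0 (L(C) = 0*√(11 + C) = 0)
(103 + B(0, -5 - 5*0)*(-87)) + L(m) = (103 + (-5 - 5*0)*(-87)) + 0 = (103 + (-5 + 0)*(-87)) + 0 = (103 - 5*(-87)) + 0 = (103 + 435) + 0 = 538 + 0 = 538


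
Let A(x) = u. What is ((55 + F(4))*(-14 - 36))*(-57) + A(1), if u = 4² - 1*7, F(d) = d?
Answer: 168159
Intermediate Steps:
u = 9 (u = 16 - 7 = 9)
A(x) = 9
((55 + F(4))*(-14 - 36))*(-57) + A(1) = ((55 + 4)*(-14 - 36))*(-57) + 9 = (59*(-50))*(-57) + 9 = -2950*(-57) + 9 = 168150 + 9 = 168159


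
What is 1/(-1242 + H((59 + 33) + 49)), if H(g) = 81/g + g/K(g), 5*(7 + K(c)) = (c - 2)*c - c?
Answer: -912881/1133240646 ≈ -0.00080555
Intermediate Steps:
K(c) = -7 - c/5 + c*(-2 + c)/5 (K(c) = -7 + ((c - 2)*c - c)/5 = -7 + ((-2 + c)*c - c)/5 = -7 + (c*(-2 + c) - c)/5 = -7 + (-c + c*(-2 + c))/5 = -7 + (-c/5 + c*(-2 + c)/5) = -7 - c/5 + c*(-2 + c)/5)
H(g) = 81/g + g/(-7 - 3*g/5 + g²/5)
1/(-1242 + H((59 + 33) + 49)) = 1/(-1242 + (2835 - 86*((59 + 33) + 49)² + 243*((59 + 33) + 49))/(((59 + 33) + 49)*(35 - ((59 + 33) + 49)² + 3*((59 + 33) + 49)))) = 1/(-1242 + (2835 - 86*(92 + 49)² + 243*(92 + 49))/((92 + 49)*(35 - (92 + 49)² + 3*(92 + 49)))) = 1/(-1242 + (2835 - 86*141² + 243*141)/(141*(35 - 1*141² + 3*141))) = 1/(-1242 + (2835 - 86*19881 + 34263)/(141*(35 - 1*19881 + 423))) = 1/(-1242 + (2835 - 1709766 + 34263)/(141*(35 - 19881 + 423))) = 1/(-1242 + (1/141)*(-1672668)/(-19423)) = 1/(-1242 + (1/141)*(-1/19423)*(-1672668)) = 1/(-1242 + 557556/912881) = 1/(-1133240646/912881) = -912881/1133240646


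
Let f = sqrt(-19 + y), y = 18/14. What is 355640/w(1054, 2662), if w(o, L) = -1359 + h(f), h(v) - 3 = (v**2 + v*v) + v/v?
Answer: -2489480/9733 ≈ -255.78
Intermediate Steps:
y = 9/7 (y = 18*(1/14) = 9/7 ≈ 1.2857)
f = 2*I*sqrt(217)/7 (f = sqrt(-19 + 9/7) = sqrt(-124/7) = 2*I*sqrt(217)/7 ≈ 4.2088*I)
h(v) = 4 + 2*v**2 (h(v) = 3 + ((v**2 + v*v) + v/v) = 3 + ((v**2 + v**2) + 1) = 3 + (2*v**2 + 1) = 3 + (1 + 2*v**2) = 4 + 2*v**2)
w(o, L) = -9733/7 (w(o, L) = -1359 + (4 + 2*(2*I*sqrt(217)/7)**2) = -1359 + (4 + 2*(-124/7)) = -1359 + (4 - 248/7) = -1359 - 220/7 = -9733/7)
355640/w(1054, 2662) = 355640/(-9733/7) = 355640*(-7/9733) = -2489480/9733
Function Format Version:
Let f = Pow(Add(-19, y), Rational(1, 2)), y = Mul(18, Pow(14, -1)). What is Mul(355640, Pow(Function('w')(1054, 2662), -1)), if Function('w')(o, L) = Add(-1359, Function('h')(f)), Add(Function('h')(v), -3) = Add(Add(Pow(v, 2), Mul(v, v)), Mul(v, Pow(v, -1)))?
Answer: Rational(-2489480, 9733) ≈ -255.78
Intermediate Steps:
y = Rational(9, 7) (y = Mul(18, Rational(1, 14)) = Rational(9, 7) ≈ 1.2857)
f = Mul(Rational(2, 7), I, Pow(217, Rational(1, 2))) (f = Pow(Add(-19, Rational(9, 7)), Rational(1, 2)) = Pow(Rational(-124, 7), Rational(1, 2)) = Mul(Rational(2, 7), I, Pow(217, Rational(1, 2))) ≈ Mul(4.2088, I))
Function('h')(v) = Add(4, Mul(2, Pow(v, 2))) (Function('h')(v) = Add(3, Add(Add(Pow(v, 2), Mul(v, v)), Mul(v, Pow(v, -1)))) = Add(3, Add(Add(Pow(v, 2), Pow(v, 2)), 1)) = Add(3, Add(Mul(2, Pow(v, 2)), 1)) = Add(3, Add(1, Mul(2, Pow(v, 2)))) = Add(4, Mul(2, Pow(v, 2))))
Function('w')(o, L) = Rational(-9733, 7) (Function('w')(o, L) = Add(-1359, Add(4, Mul(2, Pow(Mul(Rational(2, 7), I, Pow(217, Rational(1, 2))), 2)))) = Add(-1359, Add(4, Mul(2, Rational(-124, 7)))) = Add(-1359, Add(4, Rational(-248, 7))) = Add(-1359, Rational(-220, 7)) = Rational(-9733, 7))
Mul(355640, Pow(Function('w')(1054, 2662), -1)) = Mul(355640, Pow(Rational(-9733, 7), -1)) = Mul(355640, Rational(-7, 9733)) = Rational(-2489480, 9733)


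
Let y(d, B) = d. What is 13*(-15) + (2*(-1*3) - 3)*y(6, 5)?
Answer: -249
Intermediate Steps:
13*(-15) + (2*(-1*3) - 3)*y(6, 5) = 13*(-15) + (2*(-1*3) - 3)*6 = -195 + (2*(-3) - 3)*6 = -195 + (-6 - 3)*6 = -195 - 9*6 = -195 - 54 = -249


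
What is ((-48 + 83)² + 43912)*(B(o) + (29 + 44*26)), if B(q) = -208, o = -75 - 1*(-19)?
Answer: 43557205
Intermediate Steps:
o = -56 (o = -75 + 19 = -56)
((-48 + 83)² + 43912)*(B(o) + (29 + 44*26)) = ((-48 + 83)² + 43912)*(-208 + (29 + 44*26)) = (35² + 43912)*(-208 + (29 + 1144)) = (1225 + 43912)*(-208 + 1173) = 45137*965 = 43557205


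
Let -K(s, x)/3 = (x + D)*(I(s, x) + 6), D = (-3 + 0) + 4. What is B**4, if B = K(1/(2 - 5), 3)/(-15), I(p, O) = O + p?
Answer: 116985856/50625 ≈ 2310.8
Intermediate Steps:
D = 1 (D = -3 + 4 = 1)
K(s, x) = -3*(1 + x)*(6 + s + x) (K(s, x) = -3*(x + 1)*((x + s) + 6) = -3*(1 + x)*((s + x) + 6) = -3*(1 + x)*(6 + s + x))
B = 104/15 (B = (-18 - 21*3 - 3/(2 - 5) - 3*3*(1/(2 - 5) + 3))/(-15) = (-18 - 63 - 3/(-3) - 3*3*(1/(-3) + 3))*(-1/15) = (-18 - 63 - 3*(-1/3) - 3*3*(-1/3 + 3))*(-1/15) = (-18 - 63 + 1 - 3*3*8/3)*(-1/15) = (-18 - 63 + 1 - 24)*(-1/15) = -104*(-1/15) = 104/15 ≈ 6.9333)
B**4 = (104/15)**4 = 116985856/50625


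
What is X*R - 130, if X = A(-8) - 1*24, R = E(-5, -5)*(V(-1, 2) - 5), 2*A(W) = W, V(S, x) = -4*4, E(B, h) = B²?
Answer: 14570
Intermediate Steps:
V(S, x) = -16
A(W) = W/2
R = -525 (R = (-5)²*(-16 - 5) = 25*(-21) = -525)
X = -28 (X = (½)*(-8) - 1*24 = -4 - 24 = -28)
X*R - 130 = -28*(-525) - 130 = 14700 - 130 = 14570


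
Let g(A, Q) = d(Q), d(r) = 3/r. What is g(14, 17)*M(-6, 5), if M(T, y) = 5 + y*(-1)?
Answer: 0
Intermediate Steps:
g(A, Q) = 3/Q
M(T, y) = 5 - y
g(14, 17)*M(-6, 5) = (3/17)*(5 - 1*5) = (3*(1/17))*(5 - 5) = (3/17)*0 = 0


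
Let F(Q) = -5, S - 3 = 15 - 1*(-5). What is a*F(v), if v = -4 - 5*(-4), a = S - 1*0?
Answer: -115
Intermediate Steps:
S = 23 (S = 3 + (15 - 1*(-5)) = 3 + (15 + 5) = 3 + 20 = 23)
a = 23 (a = 23 - 1*0 = 23 + 0 = 23)
v = 16 (v = -4 + 20 = 16)
a*F(v) = 23*(-5) = -115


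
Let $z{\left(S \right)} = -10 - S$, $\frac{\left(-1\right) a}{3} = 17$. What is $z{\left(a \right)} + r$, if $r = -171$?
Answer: $-130$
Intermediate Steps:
$a = -51$ ($a = \left(-3\right) 17 = -51$)
$z{\left(a \right)} + r = \left(-10 - -51\right) - 171 = \left(-10 + 51\right) - 171 = 41 - 171 = -130$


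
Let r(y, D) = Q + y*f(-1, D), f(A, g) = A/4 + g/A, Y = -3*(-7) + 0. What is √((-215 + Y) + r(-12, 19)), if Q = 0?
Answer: √37 ≈ 6.0828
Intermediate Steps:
Y = 21 (Y = 21 + 0 = 21)
f(A, g) = A/4 + g/A (f(A, g) = A*(¼) + g/A = A/4 + g/A)
r(y, D) = y*(-¼ - D) (r(y, D) = 0 + y*((¼)*(-1) + D/(-1)) = 0 + y*(-¼ + D*(-1)) = 0 + y*(-¼ - D) = y*(-¼ - D))
√((-215 + Y) + r(-12, 19)) = √((-215 + 21) - 1*(-12)*(¼ + 19)) = √(-194 - 1*(-12)*77/4) = √(-194 + 231) = √37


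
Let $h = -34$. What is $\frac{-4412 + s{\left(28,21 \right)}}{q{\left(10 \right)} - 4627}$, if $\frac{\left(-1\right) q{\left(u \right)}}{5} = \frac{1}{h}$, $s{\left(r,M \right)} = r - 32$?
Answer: $\frac{150144}{157313} \approx 0.95443$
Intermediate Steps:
$s{\left(r,M \right)} = -32 + r$
$q{\left(u \right)} = \frac{5}{34}$ ($q{\left(u \right)} = - \frac{5}{-34} = \left(-5\right) \left(- \frac{1}{34}\right) = \frac{5}{34}$)
$\frac{-4412 + s{\left(28,21 \right)}}{q{\left(10 \right)} - 4627} = \frac{-4412 + \left(-32 + 28\right)}{\frac{5}{34} - 4627} = \frac{-4412 - 4}{- \frac{157313}{34}} = \left(-4416\right) \left(- \frac{34}{157313}\right) = \frac{150144}{157313}$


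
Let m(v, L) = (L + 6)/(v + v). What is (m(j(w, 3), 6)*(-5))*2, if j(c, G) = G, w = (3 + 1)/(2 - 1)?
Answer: -20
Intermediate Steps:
w = 4 (w = 4/1 = 4*1 = 4)
m(v, L) = (6 + L)/(2*v) (m(v, L) = (6 + L)/((2*v)) = (6 + L)*(1/(2*v)) = (6 + L)/(2*v))
(m(j(w, 3), 6)*(-5))*2 = (((½)*(6 + 6)/3)*(-5))*2 = (((½)*(⅓)*12)*(-5))*2 = (2*(-5))*2 = -10*2 = -20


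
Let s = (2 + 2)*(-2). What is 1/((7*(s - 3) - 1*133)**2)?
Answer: 1/44100 ≈ 2.2676e-5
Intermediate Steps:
s = -8 (s = 4*(-2) = -8)
1/((7*(s - 3) - 1*133)**2) = 1/((7*(-8 - 3) - 1*133)**2) = 1/((7*(-11) - 133)**2) = 1/((-77 - 133)**2) = 1/((-210)**2) = 1/44100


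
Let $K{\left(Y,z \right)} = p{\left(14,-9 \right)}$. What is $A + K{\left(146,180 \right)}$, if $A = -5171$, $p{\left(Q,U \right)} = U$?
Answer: $-5180$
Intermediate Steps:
$K{\left(Y,z \right)} = -9$
$A + K{\left(146,180 \right)} = -5171 - 9 = -5180$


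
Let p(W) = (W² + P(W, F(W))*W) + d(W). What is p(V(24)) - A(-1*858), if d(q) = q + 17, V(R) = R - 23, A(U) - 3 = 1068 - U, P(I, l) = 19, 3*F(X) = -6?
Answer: -1891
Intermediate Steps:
F(X) = -2 (F(X) = (⅓)*(-6) = -2)
A(U) = 1071 - U (A(U) = 3 + (1068 - U) = 1071 - U)
V(R) = -23 + R
d(q) = 17 + q
p(W) = 17 + W² + 20*W (p(W) = (W² + 19*W) + (17 + W) = 17 + W² + 20*W)
p(V(24)) - A(-1*858) = (17 + (-23 + 24)² + 20*(-23 + 24)) - (1071 - (-1)*858) = (17 + 1² + 20*1) - (1071 - 1*(-858)) = (17 + 1 + 20) - (1071 + 858) = 38 - 1*1929 = 38 - 1929 = -1891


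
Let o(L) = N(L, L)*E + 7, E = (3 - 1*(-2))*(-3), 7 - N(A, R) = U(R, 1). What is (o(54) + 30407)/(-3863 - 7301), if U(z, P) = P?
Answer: -7581/2791 ≈ -2.7162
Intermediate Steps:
N(A, R) = 6 (N(A, R) = 7 - 1*1 = 7 - 1 = 6)
E = -15 (E = (3 + 2)*(-3) = 5*(-3) = -15)
o(L) = -83 (o(L) = 6*(-15) + 7 = -90 + 7 = -83)
(o(54) + 30407)/(-3863 - 7301) = (-83 + 30407)/(-3863 - 7301) = 30324/(-11164) = 30324*(-1/11164) = -7581/2791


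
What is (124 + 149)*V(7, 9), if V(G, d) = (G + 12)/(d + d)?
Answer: 1729/6 ≈ 288.17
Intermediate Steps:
V(G, d) = (12 + G)/(2*d) (V(G, d) = (12 + G)/((2*d)) = (12 + G)*(1/(2*d)) = (12 + G)/(2*d))
(124 + 149)*V(7, 9) = (124 + 149)*((½)*(12 + 7)/9) = 273*((½)*(⅑)*19) = 273*(19/18) = 1729/6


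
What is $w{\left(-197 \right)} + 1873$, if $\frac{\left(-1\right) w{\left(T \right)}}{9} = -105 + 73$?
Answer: $2161$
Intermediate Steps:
$w{\left(T \right)} = 288$ ($w{\left(T \right)} = - 9 \left(-105 + 73\right) = \left(-9\right) \left(-32\right) = 288$)
$w{\left(-197 \right)} + 1873 = 288 + 1873 = 2161$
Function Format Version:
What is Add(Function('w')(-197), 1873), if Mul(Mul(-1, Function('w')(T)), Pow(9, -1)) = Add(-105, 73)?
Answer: 2161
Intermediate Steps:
Function('w')(T) = 288 (Function('w')(T) = Mul(-9, Add(-105, 73)) = Mul(-9, -32) = 288)
Add(Function('w')(-197), 1873) = Add(288, 1873) = 2161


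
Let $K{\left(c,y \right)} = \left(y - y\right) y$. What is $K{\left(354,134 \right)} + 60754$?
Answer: $60754$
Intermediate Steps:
$K{\left(c,y \right)} = 0$ ($K{\left(c,y \right)} = 0 y = 0$)
$K{\left(354,134 \right)} + 60754 = 0 + 60754 = 60754$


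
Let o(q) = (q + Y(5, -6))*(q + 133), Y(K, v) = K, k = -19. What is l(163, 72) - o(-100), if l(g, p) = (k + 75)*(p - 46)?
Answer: 4591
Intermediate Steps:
l(g, p) = -2576 + 56*p (l(g, p) = (-19 + 75)*(p - 46) = 56*(-46 + p) = -2576 + 56*p)
o(q) = (5 + q)*(133 + q) (o(q) = (q + 5)*(q + 133) = (5 + q)*(133 + q))
l(163, 72) - o(-100) = (-2576 + 56*72) - (665 + (-100)² + 138*(-100)) = (-2576 + 4032) - (665 + 10000 - 13800) = 1456 - 1*(-3135) = 1456 + 3135 = 4591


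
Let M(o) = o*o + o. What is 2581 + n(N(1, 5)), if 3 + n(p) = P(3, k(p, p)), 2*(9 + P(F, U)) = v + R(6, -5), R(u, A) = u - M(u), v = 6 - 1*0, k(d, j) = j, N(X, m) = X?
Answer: 2554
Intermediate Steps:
M(o) = o + o² (M(o) = o² + o = o + o²)
v = 6 (v = 6 + 0 = 6)
R(u, A) = u - u*(1 + u)
P(F, U) = -24 (P(F, U) = -9 + (6 - 1*6²)/2 = -9 + (6 - 1*36)/2 = -9 + (6 - 36)/2 = -9 + (½)*(-30) = -9 - 15 = -24)
n(p) = -27 (n(p) = -3 - 24 = -27)
2581 + n(N(1, 5)) = 2581 - 27 = 2554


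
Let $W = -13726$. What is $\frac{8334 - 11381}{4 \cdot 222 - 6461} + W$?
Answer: $- \frac{76491951}{5573} \approx -13725.0$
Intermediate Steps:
$\frac{8334 - 11381}{4 \cdot 222 - 6461} + W = \frac{8334 - 11381}{4 \cdot 222 - 6461} - 13726 = - \frac{3047}{888 - 6461} - 13726 = - \frac{3047}{-5573} - 13726 = \left(-3047\right) \left(- \frac{1}{5573}\right) - 13726 = \frac{3047}{5573} - 13726 = - \frac{76491951}{5573}$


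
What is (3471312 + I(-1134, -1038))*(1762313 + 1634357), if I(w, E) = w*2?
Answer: 11783197683480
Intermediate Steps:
I(w, E) = 2*w
(3471312 + I(-1134, -1038))*(1762313 + 1634357) = (3471312 + 2*(-1134))*(1762313 + 1634357) = (3471312 - 2268)*3396670 = 3469044*3396670 = 11783197683480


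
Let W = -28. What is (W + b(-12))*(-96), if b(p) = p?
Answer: 3840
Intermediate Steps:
(W + b(-12))*(-96) = (-28 - 12)*(-96) = -40*(-96) = 3840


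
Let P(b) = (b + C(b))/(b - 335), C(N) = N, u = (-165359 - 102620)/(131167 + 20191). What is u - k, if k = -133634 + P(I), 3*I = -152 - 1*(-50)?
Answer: 7463496988073/55851102 ≈ 1.3363e+5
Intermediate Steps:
u = -267979/151358 ≈ -1.7705
I = -34 (I = (-152 - 1*(-50))/3 = (-152 + 50)/3 = (⅓)*(-102) = -34)
P(b) = 2*b/(-335 + b) (P(b) = (b + b)/(b - 335) = (2*b)/(-335 + b) = 2*b/(-335 + b))
k = -49310878/369 (k = -133634 + 2*(-34)/(-335 - 34) = -133634 + 2*(-34)/(-369) = -133634 + 2*(-34)*(-1/369) = -133634 + 68/369 = -49310878/369 ≈ -1.3363e+5)
u - k = -267979/151358 - 1*(-49310878/369) = -267979/151358 + 49310878/369 = 7463496988073/55851102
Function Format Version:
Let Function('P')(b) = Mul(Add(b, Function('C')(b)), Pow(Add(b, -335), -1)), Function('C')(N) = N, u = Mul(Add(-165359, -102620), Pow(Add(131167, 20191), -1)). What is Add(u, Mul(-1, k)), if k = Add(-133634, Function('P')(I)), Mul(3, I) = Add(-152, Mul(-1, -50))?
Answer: Rational(7463496988073, 55851102) ≈ 1.3363e+5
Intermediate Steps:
u = Rational(-267979, 151358) (u = Mul(-267979, Pow(151358, -1)) = Mul(-267979, Rational(1, 151358)) = Rational(-267979, 151358) ≈ -1.7705)
I = -34 (I = Mul(Rational(1, 3), Add(-152, Mul(-1, -50))) = Mul(Rational(1, 3), Add(-152, 50)) = Mul(Rational(1, 3), -102) = -34)
Function('P')(b) = Mul(2, b, Pow(Add(-335, b), -1)) (Function('P')(b) = Mul(Add(b, b), Pow(Add(b, -335), -1)) = Mul(Mul(2, b), Pow(Add(-335, b), -1)) = Mul(2, b, Pow(Add(-335, b), -1)))
k = Rational(-49310878, 369) (k = Add(-133634, Mul(2, -34, Pow(Add(-335, -34), -1))) = Add(-133634, Mul(2, -34, Pow(-369, -1))) = Add(-133634, Mul(2, -34, Rational(-1, 369))) = Add(-133634, Rational(68, 369)) = Rational(-49310878, 369) ≈ -1.3363e+5)
Add(u, Mul(-1, k)) = Add(Rational(-267979, 151358), Mul(-1, Rational(-49310878, 369))) = Add(Rational(-267979, 151358), Rational(49310878, 369)) = Rational(7463496988073, 55851102)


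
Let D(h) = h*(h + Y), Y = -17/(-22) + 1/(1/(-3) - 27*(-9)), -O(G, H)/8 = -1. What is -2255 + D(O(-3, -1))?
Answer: -2956015/1353 ≈ -2184.8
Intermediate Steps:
O(G, H) = 8 (O(G, H) = -8*(-1) = 8)
Y = 1051/1353 (Y = -17*(-1/22) - ⅑/(-⅓ - 27) = 17/22 - ⅑/(-82/3) = 17/22 - 3/82*(-⅑) = 17/22 + 1/246 = 1051/1353 ≈ 0.77679)
D(h) = h*(1051/1353 + h) (D(h) = h*(h + 1051/1353) = h*(1051/1353 + h))
-2255 + D(O(-3, -1)) = -2255 + (1/1353)*8*(1051 + 1353*8) = -2255 + (1/1353)*8*(1051 + 10824) = -2255 + (1/1353)*8*11875 = -2255 + 95000/1353 = -2956015/1353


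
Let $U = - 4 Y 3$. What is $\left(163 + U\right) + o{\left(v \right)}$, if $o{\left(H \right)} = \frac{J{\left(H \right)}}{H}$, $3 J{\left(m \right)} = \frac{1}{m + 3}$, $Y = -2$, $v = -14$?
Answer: $\frac{86395}{462} \approx 187.0$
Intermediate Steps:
$J{\left(m \right)} = \frac{1}{3 \left(3 + m\right)}$ ($J{\left(m \right)} = \frac{1}{3 \left(m + 3\right)} = \frac{1}{3 \left(3 + m\right)}$)
$U = 24$ ($U = \left(-4\right) \left(-2\right) 3 = 8 \cdot 3 = 24$)
$o{\left(H \right)} = \frac{1}{3 H \left(3 + H\right)}$ ($o{\left(H \right)} = \frac{\frac{1}{3} \frac{1}{3 + H}}{H} = \frac{1}{3 H \left(3 + H\right)}$)
$\left(163 + U\right) + o{\left(v \right)} = \left(163 + 24\right) + \frac{1}{3 \left(-14\right) \left(3 - 14\right)} = 187 + \frac{1}{3} \left(- \frac{1}{14}\right) \frac{1}{-11} = 187 + \frac{1}{3} \left(- \frac{1}{14}\right) \left(- \frac{1}{11}\right) = 187 + \frac{1}{462} = \frac{86395}{462}$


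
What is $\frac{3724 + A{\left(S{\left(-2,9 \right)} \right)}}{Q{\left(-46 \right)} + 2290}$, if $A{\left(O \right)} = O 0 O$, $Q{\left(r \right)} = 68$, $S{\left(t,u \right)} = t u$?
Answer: $\frac{1862}{1179} \approx 1.5793$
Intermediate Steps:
$A{\left(O \right)} = 0$ ($A{\left(O \right)} = 0 O = 0$)
$\frac{3724 + A{\left(S{\left(-2,9 \right)} \right)}}{Q{\left(-46 \right)} + 2290} = \frac{3724 + 0}{68 + 2290} = \frac{3724}{2358} = 3724 \cdot \frac{1}{2358} = \frac{1862}{1179}$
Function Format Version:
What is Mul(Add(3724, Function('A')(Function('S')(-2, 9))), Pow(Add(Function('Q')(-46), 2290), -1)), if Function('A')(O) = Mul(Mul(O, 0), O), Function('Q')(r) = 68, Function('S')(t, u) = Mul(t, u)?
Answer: Rational(1862, 1179) ≈ 1.5793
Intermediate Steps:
Function('A')(O) = 0 (Function('A')(O) = Mul(0, O) = 0)
Mul(Add(3724, Function('A')(Function('S')(-2, 9))), Pow(Add(Function('Q')(-46), 2290), -1)) = Mul(Add(3724, 0), Pow(Add(68, 2290), -1)) = Mul(3724, Pow(2358, -1)) = Mul(3724, Rational(1, 2358)) = Rational(1862, 1179)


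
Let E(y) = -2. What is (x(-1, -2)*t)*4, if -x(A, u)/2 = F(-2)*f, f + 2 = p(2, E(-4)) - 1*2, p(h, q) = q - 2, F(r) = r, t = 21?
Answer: -2688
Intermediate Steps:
p(h, q) = -2 + q
f = -8 (f = -2 + ((-2 - 2) - 1*2) = -2 + (-4 - 2) = -2 - 6 = -8)
x(A, u) = -32 (x(A, u) = -(-4)*(-8) = -2*16 = -32)
(x(-1, -2)*t)*4 = -32*21*4 = -672*4 = -2688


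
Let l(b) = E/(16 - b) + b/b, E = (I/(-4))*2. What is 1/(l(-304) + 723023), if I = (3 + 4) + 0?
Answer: 640/462735353 ≈ 1.3831e-6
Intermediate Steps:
I = 7 (I = 7 + 0 = 7)
E = -7/2 (E = (7/(-4))*2 = -1/4*7*2 = -7/4*2 = -7/2 ≈ -3.5000)
l(b) = 1 - 7/(2*(16 - b)) (l(b) = -7/(2*(16 - b)) + b/b = -7/(2*(16 - b)) + 1 = 1 - 7/(2*(16 - b)))
1/(l(-304) + 723023) = 1/((-25/2 - 304)/(-16 - 304) + 723023) = 1/(-633/2/(-320) + 723023) = 1/(-1/320*(-633/2) + 723023) = 1/(633/640 + 723023) = 1/(462735353/640) = 640/462735353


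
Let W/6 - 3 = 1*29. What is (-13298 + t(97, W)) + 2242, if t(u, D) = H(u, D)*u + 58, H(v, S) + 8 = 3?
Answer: -11483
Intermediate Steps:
H(v, S) = -5 (H(v, S) = -8 + 3 = -5)
W = 192 (W = 18 + 6*(1*29) = 18 + 6*29 = 18 + 174 = 192)
t(u, D) = 58 - 5*u (t(u, D) = -5*u + 58 = 58 - 5*u)
(-13298 + t(97, W)) + 2242 = (-13298 + (58 - 5*97)) + 2242 = (-13298 + (58 - 485)) + 2242 = (-13298 - 427) + 2242 = -13725 + 2242 = -11483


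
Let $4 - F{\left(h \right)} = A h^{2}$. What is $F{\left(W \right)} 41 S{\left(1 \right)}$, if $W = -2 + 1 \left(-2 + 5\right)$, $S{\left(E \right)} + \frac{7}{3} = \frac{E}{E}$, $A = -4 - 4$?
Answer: $-656$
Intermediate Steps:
$A = -8$
$S{\left(E \right)} = - \frac{4}{3}$ ($S{\left(E \right)} = - \frac{7}{3} + \frac{E}{E} = - \frac{7}{3} + 1 = - \frac{4}{3}$)
$W = 1$ ($W = -2 + 1 \cdot 3 = -2 + 3 = 1$)
$F{\left(h \right)} = 4 + 8 h^{2}$ ($F{\left(h \right)} = 4 - - 8 h^{2} = 4 + 8 h^{2}$)
$F{\left(W \right)} 41 S{\left(1 \right)} = \left(4 + 8 \cdot 1^{2}\right) 41 \left(- \frac{4}{3}\right) = \left(4 + 8 \cdot 1\right) 41 \left(- \frac{4}{3}\right) = \left(4 + 8\right) 41 \left(- \frac{4}{3}\right) = 12 \cdot 41 \left(- \frac{4}{3}\right) = 492 \left(- \frac{4}{3}\right) = -656$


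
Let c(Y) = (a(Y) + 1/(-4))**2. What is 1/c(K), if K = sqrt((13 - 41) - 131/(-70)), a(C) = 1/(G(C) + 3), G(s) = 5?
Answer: 64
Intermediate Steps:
a(C) = 1/8 (a(C) = 1/(5 + 3) = 1/8)
K = I*sqrt(128030)/70 (K = sqrt(-28 - 131*(-1/70)) = sqrt(-28 + 131/70) = sqrt(-1829/70) = I*sqrt(128030)/70 ≈ 5.1116*I)
c(Y) = 1/64 (c(Y) = (1/8 + 1/(-4))**2 = (1/8 - 1/4)**2 = (-1/8)**2 = 1/64)
1/c(K) = 1/(1/64) = 64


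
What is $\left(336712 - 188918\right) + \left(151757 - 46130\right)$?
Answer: $253421$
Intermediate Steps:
$\left(336712 - 188918\right) + \left(151757 - 46130\right) = 147794 + 105627 = 253421$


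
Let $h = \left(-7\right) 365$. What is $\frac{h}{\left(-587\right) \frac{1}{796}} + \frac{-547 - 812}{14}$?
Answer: $\frac{27675187}{8218} \approx 3367.6$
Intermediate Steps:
$h = -2555$
$\frac{h}{\left(-587\right) \frac{1}{796}} + \frac{-547 - 812}{14} = - \frac{2555}{\left(-587\right) \frac{1}{796}} + \frac{-547 - 812}{14} = - \frac{2555}{\left(-587\right) \frac{1}{796}} + \left(-547 - 812\right) \frac{1}{14} = - \frac{2555}{- \frac{587}{796}} - \frac{1359}{14} = \left(-2555\right) \left(- \frac{796}{587}\right) - \frac{1359}{14} = \frac{2033780}{587} - \frac{1359}{14} = \frac{27675187}{8218}$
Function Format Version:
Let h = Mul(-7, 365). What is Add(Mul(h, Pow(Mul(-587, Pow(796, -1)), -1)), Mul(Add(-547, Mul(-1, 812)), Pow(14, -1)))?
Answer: Rational(27675187, 8218) ≈ 3367.6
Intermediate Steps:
h = -2555
Add(Mul(h, Pow(Mul(-587, Pow(796, -1)), -1)), Mul(Add(-547, Mul(-1, 812)), Pow(14, -1))) = Add(Mul(-2555, Pow(Mul(-587, Pow(796, -1)), -1)), Mul(Add(-547, Mul(-1, 812)), Pow(14, -1))) = Add(Mul(-2555, Pow(Mul(-587, Rational(1, 796)), -1)), Mul(Add(-547, -812), Rational(1, 14))) = Add(Mul(-2555, Pow(Rational(-587, 796), -1)), Mul(-1359, Rational(1, 14))) = Add(Mul(-2555, Rational(-796, 587)), Rational(-1359, 14)) = Add(Rational(2033780, 587), Rational(-1359, 14)) = Rational(27675187, 8218)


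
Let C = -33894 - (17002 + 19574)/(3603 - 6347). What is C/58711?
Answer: -11621070/20137873 ≈ -0.57708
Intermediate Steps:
C = -11621070/343 (C = -33894 - 36576/(-2744) = -33894 - 36576*(-1)/2744 = -33894 - 1*(-4572/343) = -33894 + 4572/343 = -11621070/343 ≈ -33881.)
C/58711 = -11621070/343/58711 = -11621070/343*1/58711 = -11621070/20137873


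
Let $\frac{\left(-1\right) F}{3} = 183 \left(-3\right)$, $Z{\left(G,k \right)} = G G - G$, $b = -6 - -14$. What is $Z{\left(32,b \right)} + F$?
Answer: $2639$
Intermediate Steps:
$b = 8$ ($b = -6 + 14 = 8$)
$Z{\left(G,k \right)} = G^{2} - G$
$F = 1647$ ($F = - 3 \cdot 183 \left(-3\right) = \left(-3\right) \left(-549\right) = 1647$)
$Z{\left(32,b \right)} + F = 32 \left(-1 + 32\right) + 1647 = 32 \cdot 31 + 1647 = 992 + 1647 = 2639$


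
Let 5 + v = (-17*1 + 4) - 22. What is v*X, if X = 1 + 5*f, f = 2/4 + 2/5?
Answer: -220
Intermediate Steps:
f = 9/10 (f = 2*(1/4) + 2*(1/5) = 1/2 + 2/5 = 9/10 ≈ 0.90000)
X = 11/2 (X = 1 + 5*(9/10) = 1 + 9/2 = 11/2 ≈ 5.5000)
v = -40 (v = -5 + ((-17*1 + 4) - 22) = -5 + ((-17 + 4) - 22) = -5 + (-13 - 22) = -5 - 35 = -40)
v*X = -40*11/2 = -220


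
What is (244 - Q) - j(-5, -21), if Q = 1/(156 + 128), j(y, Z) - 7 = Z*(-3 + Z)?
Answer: -75829/284 ≈ -267.00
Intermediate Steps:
j(y, Z) = 7 + Z*(-3 + Z)
Q = 1/284 ≈ 0.0035211
(244 - Q) - j(-5, -21) = (244 - 1*1/284) - (7 + (-21)² - 3*(-21)) = (244 - 1/284) - (7 + 441 + 63) = 69295/284 - 1*511 = 69295/284 - 511 = -75829/284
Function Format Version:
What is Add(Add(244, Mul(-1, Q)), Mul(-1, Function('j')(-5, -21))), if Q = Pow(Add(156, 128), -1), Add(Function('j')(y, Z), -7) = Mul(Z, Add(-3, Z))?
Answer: Rational(-75829, 284) ≈ -267.00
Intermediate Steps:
Function('j')(y, Z) = Add(7, Mul(Z, Add(-3, Z)))
Q = Rational(1, 284) (Q = Pow(284, -1) = Rational(1, 284) ≈ 0.0035211)
Add(Add(244, Mul(-1, Q)), Mul(-1, Function('j')(-5, -21))) = Add(Add(244, Mul(-1, Rational(1, 284))), Mul(-1, Add(7, Pow(-21, 2), Mul(-3, -21)))) = Add(Add(244, Rational(-1, 284)), Mul(-1, Add(7, 441, 63))) = Add(Rational(69295, 284), Mul(-1, 511)) = Add(Rational(69295, 284), -511) = Rational(-75829, 284)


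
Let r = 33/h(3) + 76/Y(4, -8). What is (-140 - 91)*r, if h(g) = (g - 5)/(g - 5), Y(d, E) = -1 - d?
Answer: -20559/5 ≈ -4111.8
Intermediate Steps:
h(g) = 1 (h(g) = (-5 + g)/(-5 + g) = 1)
r = 89/5 (r = 33/1 + 76/(-1 - 1*4) = 33*1 + 76/(-1 - 4) = 33 + 76/(-5) = 33 + 76*(-1/5) = 33 - 76/5 = 89/5 ≈ 17.800)
(-140 - 91)*r = (-140 - 91)*(89/5) = -231*89/5 = -20559/5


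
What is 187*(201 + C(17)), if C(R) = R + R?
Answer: 43945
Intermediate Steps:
C(R) = 2*R
187*(201 + C(17)) = 187*(201 + 2*17) = 187*(201 + 34) = 187*235 = 43945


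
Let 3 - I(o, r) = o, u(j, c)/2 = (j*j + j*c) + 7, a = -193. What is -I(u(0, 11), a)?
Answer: 11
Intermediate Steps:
u(j, c) = 14 + 2*j² + 2*c*j (u(j, c) = 2*((j*j + j*c) + 7) = 2*((j² + c*j) + 7) = 2*(7 + j² + c*j) = 14 + 2*j² + 2*c*j)
I(o, r) = 3 - o
-I(u(0, 11), a) = -(3 - (14 + 2*0² + 2*11*0)) = -(3 - (14 + 2*0 + 0)) = -(3 - (14 + 0 + 0)) = -(3 - 1*14) = -(3 - 14) = -1*(-11) = 11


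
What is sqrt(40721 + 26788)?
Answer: 3*sqrt(7501) ≈ 259.83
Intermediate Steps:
sqrt(40721 + 26788) = sqrt(67509) = 3*sqrt(7501)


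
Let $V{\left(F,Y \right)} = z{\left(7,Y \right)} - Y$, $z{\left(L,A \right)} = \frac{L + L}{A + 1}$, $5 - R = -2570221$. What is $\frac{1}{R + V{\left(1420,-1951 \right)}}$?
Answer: $\frac{975}{2507872568} \approx 3.8878 \cdot 10^{-7}$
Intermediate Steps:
$R = 2570226$ ($R = 5 - -2570221 = 5 + 2570221 = 2570226$)
$z{\left(L,A \right)} = \frac{2 L}{1 + A}$
$V{\left(F,Y \right)} = - Y + \frac{14}{1 + Y}$ ($V{\left(F,Y \right)} = 2 \cdot 7 \frac{1}{1 + Y} - Y = \frac{14}{1 + Y} - Y = - Y + \frac{14}{1 + Y}$)
$\frac{1}{R + V{\left(1420,-1951 \right)}} = \frac{1}{2570226 + \frac{14 - - 1951 \left(1 - 1951\right)}{1 - 1951}} = \frac{1}{2570226 + \frac{14 - \left(-1951\right) \left(-1950\right)}{-1950}} = \frac{1}{2570226 - \frac{14 - 3804450}{1950}} = \frac{1}{2570226 - - \frac{1902218}{975}} = \frac{1}{2570226 + \frac{1902218}{975}} = \frac{1}{\frac{2507872568}{975}} = \frac{975}{2507872568}$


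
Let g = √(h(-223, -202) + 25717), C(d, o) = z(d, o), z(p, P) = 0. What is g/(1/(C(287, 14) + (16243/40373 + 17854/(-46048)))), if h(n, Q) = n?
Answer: 13569061*√25494/929547952 ≈ 2.3308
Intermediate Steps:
C(d, o) = 0
g = √25494 (g = √(-223 + 25717) = √25494 ≈ 159.67)
g/(1/(C(287, 14) + (16243/40373 + 17854/(-46048)))) = √25494/(1/(0 + (16243/40373 + 17854/(-46048)))) = √25494/(1/(0 + (16243*(1/40373) + 17854*(-1/46048)))) = √25494/(1/(0 + (16243/40373 - 8927/23024))) = √25494/(1/(0 + 13569061/929547952)) = √25494/(1/(13569061/929547952)) = √25494/(929547952/13569061) = √25494*(13569061/929547952) = 13569061*√25494/929547952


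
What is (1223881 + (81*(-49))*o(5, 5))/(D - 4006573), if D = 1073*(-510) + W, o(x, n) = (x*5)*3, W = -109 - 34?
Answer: -463103/2276973 ≈ -0.20339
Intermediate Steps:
W = -143
o(x, n) = 15*x (o(x, n) = (5*x)*3 = 15*x)
D = -547373 (D = 1073*(-510) - 143 = -547230 - 143 = -547373)
(1223881 + (81*(-49))*o(5, 5))/(D - 4006573) = (1223881 + (81*(-49))*(15*5))/(-547373 - 4006573) = (1223881 - 3969*75)/(-4553946) = (1223881 - 297675)*(-1/4553946) = 926206*(-1/4553946) = -463103/2276973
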